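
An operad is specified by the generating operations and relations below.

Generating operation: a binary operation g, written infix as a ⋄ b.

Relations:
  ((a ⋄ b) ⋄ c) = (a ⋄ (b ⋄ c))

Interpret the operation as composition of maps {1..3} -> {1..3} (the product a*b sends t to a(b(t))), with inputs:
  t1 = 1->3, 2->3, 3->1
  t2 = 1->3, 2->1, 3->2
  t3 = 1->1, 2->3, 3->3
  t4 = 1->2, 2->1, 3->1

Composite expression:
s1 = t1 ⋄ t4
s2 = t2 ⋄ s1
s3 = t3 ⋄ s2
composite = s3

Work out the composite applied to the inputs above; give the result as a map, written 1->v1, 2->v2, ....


1->3, 2->3, 3->3

(t1 ⋄ t4) = 1->3, 2->3, 3->3
(t2 ⋄ (t1 ⋄ t4)) = 1->2, 2->2, 3->2
(t3 ⋄ (t2 ⋄ (t1 ⋄ t4))) = 1->3, 2->3, 3->3


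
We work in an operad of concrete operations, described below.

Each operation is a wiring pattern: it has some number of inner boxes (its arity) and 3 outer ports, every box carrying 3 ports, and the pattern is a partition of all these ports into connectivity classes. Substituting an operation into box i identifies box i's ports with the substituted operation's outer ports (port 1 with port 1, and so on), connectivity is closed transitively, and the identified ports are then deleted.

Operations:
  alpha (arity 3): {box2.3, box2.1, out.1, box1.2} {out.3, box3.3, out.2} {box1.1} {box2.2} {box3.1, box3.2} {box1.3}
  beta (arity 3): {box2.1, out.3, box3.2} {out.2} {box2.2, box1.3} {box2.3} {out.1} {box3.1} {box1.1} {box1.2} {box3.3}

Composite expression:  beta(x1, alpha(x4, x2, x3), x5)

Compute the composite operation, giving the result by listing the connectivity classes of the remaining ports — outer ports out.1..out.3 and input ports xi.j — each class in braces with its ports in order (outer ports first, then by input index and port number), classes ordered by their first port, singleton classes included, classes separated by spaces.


{out.1} {out.2} {out.3, x2.1, x2.3, x4.2, x5.2} {x1.1} {x1.2} {x1.3, x3.3} {x2.2} {x3.1, x3.2} {x4.1} {x4.3} {x5.1} {x5.3}

Reachability decides: close wires over beta-identified ports.
the subtree at alpha composes to {out.1, x2.1, x2.3, x4.2} {out.2, out.3, x3.3} {x2.2} {x3.1, x3.2} {x4.1} {x4.3} on (x4, x2, x3); out.j = own outer ports
the subtree at beta composes to {out.1} {out.2} {out.3, x2.1, x2.3, x4.2, x5.2} {x1.1} {x1.2} {x1.3, x3.3} {x2.2} {x3.1, x3.2} {x4.1} {x4.3} {x5.1} {x5.3} on (x1, x4, x2, x3, x5); out.j = own outer ports


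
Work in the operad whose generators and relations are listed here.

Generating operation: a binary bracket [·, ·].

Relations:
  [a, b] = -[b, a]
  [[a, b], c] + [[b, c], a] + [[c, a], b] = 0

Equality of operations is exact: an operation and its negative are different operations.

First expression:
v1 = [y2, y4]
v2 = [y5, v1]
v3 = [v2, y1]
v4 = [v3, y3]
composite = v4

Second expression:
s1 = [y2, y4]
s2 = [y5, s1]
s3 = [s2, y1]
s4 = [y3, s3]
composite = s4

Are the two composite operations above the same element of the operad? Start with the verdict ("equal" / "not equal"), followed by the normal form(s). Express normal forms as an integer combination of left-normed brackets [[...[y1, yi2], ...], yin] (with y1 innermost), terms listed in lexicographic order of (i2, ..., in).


not equal: they reduce to [[[[y1, y2], y4], y5], y3] - [[[[y1, y4], y2], y5], y3] - [[[[y1, y5], y2], y4], y3] + [[[[y1, y5], y4], y2], y3] and -[[[[y1, y2], y4], y5], y3] + [[[[y1, y4], y2], y5], y3] + [[[[y1, y5], y2], y4], y3] - [[[[y1, y5], y4], y2], y3]


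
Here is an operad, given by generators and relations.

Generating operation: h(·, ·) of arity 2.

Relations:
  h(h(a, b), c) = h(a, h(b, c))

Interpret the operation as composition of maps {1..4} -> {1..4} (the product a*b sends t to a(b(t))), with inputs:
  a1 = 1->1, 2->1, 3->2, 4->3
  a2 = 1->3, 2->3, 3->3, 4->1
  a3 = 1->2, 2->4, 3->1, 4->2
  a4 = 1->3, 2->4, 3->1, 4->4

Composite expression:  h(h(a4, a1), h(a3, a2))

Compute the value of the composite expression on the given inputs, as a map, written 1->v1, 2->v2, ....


1->3, 2->3, 3->3, 4->3

h(a4, a1) = 1->3, 2->3, 3->4, 4->1
h(a3, a2) = 1->1, 2->1, 3->1, 4->2
h(h(a4, a1), h(a3, a2)) = 1->3, 2->3, 3->3, 4->3


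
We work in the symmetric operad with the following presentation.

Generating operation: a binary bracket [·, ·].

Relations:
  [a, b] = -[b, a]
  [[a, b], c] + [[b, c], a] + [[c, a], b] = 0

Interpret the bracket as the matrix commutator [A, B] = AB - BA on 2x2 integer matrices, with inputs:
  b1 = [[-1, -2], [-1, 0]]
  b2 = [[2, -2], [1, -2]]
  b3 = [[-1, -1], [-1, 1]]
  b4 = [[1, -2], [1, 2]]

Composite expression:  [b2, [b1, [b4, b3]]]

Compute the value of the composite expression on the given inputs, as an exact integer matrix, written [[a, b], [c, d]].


[[3, 72], [42, -3]]


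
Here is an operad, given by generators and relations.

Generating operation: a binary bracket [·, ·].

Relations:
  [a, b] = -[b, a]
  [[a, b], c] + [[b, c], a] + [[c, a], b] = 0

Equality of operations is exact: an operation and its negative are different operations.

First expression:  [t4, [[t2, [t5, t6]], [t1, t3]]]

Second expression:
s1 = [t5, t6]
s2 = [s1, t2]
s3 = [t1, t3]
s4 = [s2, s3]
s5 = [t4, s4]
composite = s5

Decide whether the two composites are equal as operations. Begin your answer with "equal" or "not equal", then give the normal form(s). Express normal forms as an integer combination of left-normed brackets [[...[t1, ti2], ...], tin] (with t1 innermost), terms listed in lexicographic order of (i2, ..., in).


not equal: they reduce to [[[[[t1, t3], t2], t5], t6], t4] - [[[[[t1, t3], t2], t6], t5], t4] - [[[[[t1, t3], t5], t6], t2], t4] + [[[[[t1, t3], t6], t5], t2], t4] and -[[[[[t1, t3], t2], t5], t6], t4] + [[[[[t1, t3], t2], t6], t5], t4] + [[[[[t1, t3], t5], t6], t2], t4] - [[[[[t1, t3], t6], t5], t2], t4]


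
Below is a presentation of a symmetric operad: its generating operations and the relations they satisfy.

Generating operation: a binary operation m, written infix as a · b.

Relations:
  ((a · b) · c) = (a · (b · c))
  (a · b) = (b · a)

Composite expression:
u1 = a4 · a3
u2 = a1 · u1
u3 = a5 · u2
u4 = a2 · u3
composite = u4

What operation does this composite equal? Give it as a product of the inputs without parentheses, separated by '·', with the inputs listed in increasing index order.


a1 · a2 · a3 · a4 · a5

Both nesting and order wash out for m; what remains is which a's occur.
(a4 · a3) flattens to a4 · a3
(a1 · (a4 · a3)) flattens to a1 · a4 · a3
(a5 · (a1 · (a4 · a3))) flattens to a5 · a1 · a4 · a3
(a2 · (a5 · (a1 · (a4 · a3)))) flattens to a2 · a5 · a1 · a4 · a3
rearranged into index order: a1 · a2 · a3 · a4 · a5


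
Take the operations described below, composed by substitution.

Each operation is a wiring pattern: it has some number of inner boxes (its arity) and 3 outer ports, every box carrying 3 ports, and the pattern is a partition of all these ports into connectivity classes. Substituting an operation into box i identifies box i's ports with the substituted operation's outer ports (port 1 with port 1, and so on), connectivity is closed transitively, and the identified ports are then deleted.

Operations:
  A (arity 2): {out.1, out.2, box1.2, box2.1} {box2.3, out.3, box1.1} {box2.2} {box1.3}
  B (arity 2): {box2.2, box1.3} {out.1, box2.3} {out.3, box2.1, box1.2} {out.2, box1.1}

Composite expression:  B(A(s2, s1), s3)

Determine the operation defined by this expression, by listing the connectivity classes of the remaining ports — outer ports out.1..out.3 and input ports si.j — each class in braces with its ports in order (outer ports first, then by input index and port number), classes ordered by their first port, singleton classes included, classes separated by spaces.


{out.1, s3.3} {out.2, out.3, s1.1, s2.2, s3.1} {s1.2} {s1.3, s2.1, s3.2} {s2.3}

After gluing at B, chains via deleted ports link the s-ports.
A over (s2, s1) gives {out.1, out.2, s1.1, s2.2} {out.3, s1.3, s2.1} {s1.2} {s2.3}, out.j being that stage's outer ports
B over (s2, s1, s3) gives {out.1, s3.3} {out.2, out.3, s1.1, s2.2, s3.1} {s1.2} {s1.3, s2.1, s3.2} {s2.3}, out.j being that stage's outer ports


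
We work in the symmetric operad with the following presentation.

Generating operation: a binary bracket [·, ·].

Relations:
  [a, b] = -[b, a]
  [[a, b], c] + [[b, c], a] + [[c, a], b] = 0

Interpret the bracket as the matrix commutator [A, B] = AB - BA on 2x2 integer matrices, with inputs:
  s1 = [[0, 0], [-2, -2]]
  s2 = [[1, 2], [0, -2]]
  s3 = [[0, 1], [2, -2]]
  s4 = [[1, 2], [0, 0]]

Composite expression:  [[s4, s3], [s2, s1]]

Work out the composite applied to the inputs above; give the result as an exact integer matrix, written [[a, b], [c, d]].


[s4, s3] = [[4, -3], [-2, -4]]
[s2, s1] = [[-4, -4], [6, 4]]
[[s4, s3], [s2, s1]] = [[-26, -56], [-32, 26]]

[[-26, -56], [-32, 26]]


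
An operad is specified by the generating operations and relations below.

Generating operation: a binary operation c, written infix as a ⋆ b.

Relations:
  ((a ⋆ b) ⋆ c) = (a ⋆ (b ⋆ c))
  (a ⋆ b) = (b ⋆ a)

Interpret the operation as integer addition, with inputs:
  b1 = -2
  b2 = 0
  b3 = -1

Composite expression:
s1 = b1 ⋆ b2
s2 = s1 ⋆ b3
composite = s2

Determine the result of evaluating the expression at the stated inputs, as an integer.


(b1 ⋆ b2) = -2
((b1 ⋆ b2) ⋆ b3) = -3

-3


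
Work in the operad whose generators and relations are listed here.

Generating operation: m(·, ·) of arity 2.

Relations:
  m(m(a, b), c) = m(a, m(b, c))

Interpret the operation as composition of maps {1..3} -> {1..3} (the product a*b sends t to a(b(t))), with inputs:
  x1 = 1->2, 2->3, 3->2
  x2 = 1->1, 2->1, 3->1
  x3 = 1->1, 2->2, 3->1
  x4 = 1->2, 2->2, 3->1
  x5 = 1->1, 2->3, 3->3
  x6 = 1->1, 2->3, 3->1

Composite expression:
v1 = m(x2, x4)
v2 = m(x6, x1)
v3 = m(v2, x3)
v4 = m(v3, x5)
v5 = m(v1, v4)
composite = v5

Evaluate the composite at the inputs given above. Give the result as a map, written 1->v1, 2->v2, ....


1->1, 2->1, 3->1

m(x2, x4) = 1->1, 2->1, 3->1
m(x6, x1) = 1->3, 2->1, 3->3
m(m(x6, x1), x3) = 1->3, 2->1, 3->3
m(m(m(x6, x1), x3), x5) = 1->3, 2->3, 3->3
m(m(x2, x4), m(m(m(x6, x1), x3), x5)) = 1->1, 2->1, 3->1


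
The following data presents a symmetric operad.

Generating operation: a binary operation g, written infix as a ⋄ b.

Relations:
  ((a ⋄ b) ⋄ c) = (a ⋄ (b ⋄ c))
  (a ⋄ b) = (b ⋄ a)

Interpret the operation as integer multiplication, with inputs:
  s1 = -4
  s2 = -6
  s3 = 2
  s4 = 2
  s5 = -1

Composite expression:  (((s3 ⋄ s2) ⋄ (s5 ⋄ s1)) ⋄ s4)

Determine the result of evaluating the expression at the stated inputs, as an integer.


-96

(s3 ⋄ s2) = -12
(s5 ⋄ s1) = 4
((s3 ⋄ s2) ⋄ (s5 ⋄ s1)) = -48
(((s3 ⋄ s2) ⋄ (s5 ⋄ s1)) ⋄ s4) = -96


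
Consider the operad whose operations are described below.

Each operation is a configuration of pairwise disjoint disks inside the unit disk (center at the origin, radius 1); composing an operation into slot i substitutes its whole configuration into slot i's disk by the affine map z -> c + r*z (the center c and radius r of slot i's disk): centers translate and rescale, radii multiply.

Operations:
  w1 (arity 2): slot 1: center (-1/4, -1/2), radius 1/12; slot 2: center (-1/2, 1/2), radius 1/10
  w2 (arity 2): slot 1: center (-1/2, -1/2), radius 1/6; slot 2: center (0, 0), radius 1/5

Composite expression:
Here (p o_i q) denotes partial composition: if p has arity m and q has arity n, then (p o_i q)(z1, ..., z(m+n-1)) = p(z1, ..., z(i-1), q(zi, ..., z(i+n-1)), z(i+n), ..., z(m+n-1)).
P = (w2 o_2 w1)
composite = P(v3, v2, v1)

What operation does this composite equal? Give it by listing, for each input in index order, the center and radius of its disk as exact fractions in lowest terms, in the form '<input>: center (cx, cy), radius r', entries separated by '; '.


v1: center (-1/10, 1/10), radius 1/50; v2: center (-1/20, -1/10), radius 1/60; v3: center (-1/2, -1/2), radius 1/6

Nesting under w2 composes maps z -> c + r*z down each v-path.
input v3: composing its 1 substitution step yields center (-1/2, -1/2), radius 1/6
input v2: composing its 2 substitution steps yields center (-1/20, -1/10), radius 1/60
input v1: composing its 2 substitution steps yields center (-1/10, 1/10), radius 1/50


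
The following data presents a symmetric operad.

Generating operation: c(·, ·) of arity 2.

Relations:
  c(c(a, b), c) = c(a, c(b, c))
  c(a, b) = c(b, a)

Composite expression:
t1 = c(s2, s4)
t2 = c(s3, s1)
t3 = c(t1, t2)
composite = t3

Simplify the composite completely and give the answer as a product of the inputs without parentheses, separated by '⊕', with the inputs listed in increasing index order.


Shape and order are irrelevant to c; the s-input set decides.
c(s2, s4) flattens to s2 ⊕ s4
c(s3, s1) flattens to s3 ⊕ s1
c(c(s2, s4), c(s3, s1)) flattens to s2 ⊕ s4 ⊕ s3 ⊕ s1
commutativity sorts the factors: s1 ⊕ s2 ⊕ s3 ⊕ s4

s1 ⊕ s2 ⊕ s3 ⊕ s4


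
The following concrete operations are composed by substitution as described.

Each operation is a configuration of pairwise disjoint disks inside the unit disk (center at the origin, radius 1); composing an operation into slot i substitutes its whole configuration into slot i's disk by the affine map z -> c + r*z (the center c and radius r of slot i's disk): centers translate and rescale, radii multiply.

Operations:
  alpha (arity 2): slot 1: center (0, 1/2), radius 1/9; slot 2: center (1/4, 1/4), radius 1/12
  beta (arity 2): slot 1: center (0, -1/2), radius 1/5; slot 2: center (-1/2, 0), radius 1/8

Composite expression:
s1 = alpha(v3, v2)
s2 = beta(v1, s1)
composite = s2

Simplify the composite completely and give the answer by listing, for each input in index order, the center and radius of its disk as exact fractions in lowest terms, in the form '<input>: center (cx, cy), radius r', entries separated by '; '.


Affine substitution under beta: radii multiply and v-centers shift.
input v1: applying the 1 nested substitution gives center (0, -1/2), radius 1/5
input v3: applying the 2 nested substitutions gives center (-1/2, 1/16), radius 1/72
input v2: applying the 2 nested substitutions gives center (-15/32, 1/32), radius 1/96

v1: center (0, -1/2), radius 1/5; v2: center (-15/32, 1/32), radius 1/96; v3: center (-1/2, 1/16), radius 1/72


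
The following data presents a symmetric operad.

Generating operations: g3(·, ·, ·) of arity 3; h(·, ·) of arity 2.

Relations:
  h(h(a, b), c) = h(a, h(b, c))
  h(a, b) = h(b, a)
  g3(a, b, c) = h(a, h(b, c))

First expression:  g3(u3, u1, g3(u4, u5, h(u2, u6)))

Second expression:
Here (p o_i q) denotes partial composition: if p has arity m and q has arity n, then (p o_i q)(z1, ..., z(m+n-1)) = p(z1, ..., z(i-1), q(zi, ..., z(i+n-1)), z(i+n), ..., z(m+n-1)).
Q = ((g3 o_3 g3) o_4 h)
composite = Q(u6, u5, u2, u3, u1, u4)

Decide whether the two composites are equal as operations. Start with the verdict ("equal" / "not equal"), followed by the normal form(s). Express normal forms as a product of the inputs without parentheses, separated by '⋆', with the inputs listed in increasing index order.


equal; the common form is u1 ⋆ u2 ⋆ u3 ⋆ u4 ⋆ u5 ⋆ u6

The first composite normalizes to u1 ⋆ u2 ⋆ u3 ⋆ u4 ⋆ u5 ⋆ u6
The second composite normalizes to u1 ⋆ u2 ⋆ u3 ⋆ u4 ⋆ u5 ⋆ u6
Identical normal forms: equal.


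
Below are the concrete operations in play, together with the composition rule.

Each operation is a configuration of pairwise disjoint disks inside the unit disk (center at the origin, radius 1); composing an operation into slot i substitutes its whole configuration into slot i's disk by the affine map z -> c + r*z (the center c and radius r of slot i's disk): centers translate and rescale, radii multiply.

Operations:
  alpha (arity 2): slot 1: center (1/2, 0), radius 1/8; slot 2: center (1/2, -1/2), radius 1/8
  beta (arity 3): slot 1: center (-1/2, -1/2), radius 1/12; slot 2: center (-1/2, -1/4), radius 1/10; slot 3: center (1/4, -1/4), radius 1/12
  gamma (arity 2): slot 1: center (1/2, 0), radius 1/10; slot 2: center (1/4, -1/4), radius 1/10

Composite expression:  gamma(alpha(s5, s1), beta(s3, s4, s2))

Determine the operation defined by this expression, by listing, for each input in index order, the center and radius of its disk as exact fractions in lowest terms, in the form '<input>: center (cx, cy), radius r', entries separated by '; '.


s1: center (11/20, -1/20), radius 1/80; s2: center (11/40, -11/40), radius 1/120; s3: center (1/5, -3/10), radius 1/120; s4: center (1/5, -11/40), radius 1/100; s5: center (11/20, 0), radius 1/80

Only the slot chain above each s matters under gamma; compose those maps.
s5 passes through 2 substitutions, ending at center (11/20, 0), radius 1/80
s1 passes through 2 substitutions, ending at center (11/20, -1/20), radius 1/80
s3 passes through 2 substitutions, ending at center (1/5, -3/10), radius 1/120
s4 passes through 2 substitutions, ending at center (1/5, -11/40), radius 1/100
s2 passes through 2 substitutions, ending at center (11/40, -11/40), radius 1/120


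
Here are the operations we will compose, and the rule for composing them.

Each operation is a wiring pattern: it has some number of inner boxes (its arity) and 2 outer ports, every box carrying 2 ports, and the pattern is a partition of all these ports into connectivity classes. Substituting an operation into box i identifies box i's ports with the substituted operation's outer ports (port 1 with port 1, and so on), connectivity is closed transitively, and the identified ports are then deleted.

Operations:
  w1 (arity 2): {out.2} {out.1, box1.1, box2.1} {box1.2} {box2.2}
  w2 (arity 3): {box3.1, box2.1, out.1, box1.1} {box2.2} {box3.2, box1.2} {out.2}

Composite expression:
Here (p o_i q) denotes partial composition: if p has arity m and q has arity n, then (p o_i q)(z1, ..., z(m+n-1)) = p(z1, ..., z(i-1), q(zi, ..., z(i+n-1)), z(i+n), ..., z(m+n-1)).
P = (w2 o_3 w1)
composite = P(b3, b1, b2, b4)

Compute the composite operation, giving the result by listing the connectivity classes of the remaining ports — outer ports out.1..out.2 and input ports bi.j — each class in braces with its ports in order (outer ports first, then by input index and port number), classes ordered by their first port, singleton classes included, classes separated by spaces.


{out.1, b1.1, b2.1, b3.1, b4.1} {out.2} {b1.2} {b2.2} {b3.2} {b4.2}


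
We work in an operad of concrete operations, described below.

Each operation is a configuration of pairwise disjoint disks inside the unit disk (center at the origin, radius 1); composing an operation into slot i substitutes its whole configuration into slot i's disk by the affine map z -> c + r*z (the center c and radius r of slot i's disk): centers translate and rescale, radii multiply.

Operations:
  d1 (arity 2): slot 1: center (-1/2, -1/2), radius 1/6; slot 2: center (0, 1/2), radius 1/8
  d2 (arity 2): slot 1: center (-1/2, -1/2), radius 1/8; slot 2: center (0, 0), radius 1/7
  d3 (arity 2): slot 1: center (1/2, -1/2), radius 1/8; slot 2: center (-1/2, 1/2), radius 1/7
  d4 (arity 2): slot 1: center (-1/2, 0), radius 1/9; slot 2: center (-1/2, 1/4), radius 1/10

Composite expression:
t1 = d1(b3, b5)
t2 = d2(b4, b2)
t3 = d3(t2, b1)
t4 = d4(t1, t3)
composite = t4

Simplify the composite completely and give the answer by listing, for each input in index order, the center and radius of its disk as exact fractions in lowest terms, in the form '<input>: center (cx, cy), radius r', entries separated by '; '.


b1: center (-11/20, 3/10), radius 1/70; b2: center (-9/20, 1/5), radius 1/560; b3: center (-5/9, -1/18), radius 1/54; b4: center (-73/160, 31/160), radius 1/640; b5: center (-1/2, 1/18), radius 1/72

Follow each b-input down from d4: c' goes to c + r*c', radius to r*r'.
b3 passes through 2 substitutions, ending at center (-5/9, -1/18), radius 1/54
b5 passes through 2 substitutions, ending at center (-1/2, 1/18), radius 1/72
b4 passes through 3 substitutions, ending at center (-73/160, 31/160), radius 1/640
b2 passes through 3 substitutions, ending at center (-9/20, 1/5), radius 1/560
b1 passes through 2 substitutions, ending at center (-11/20, 3/10), radius 1/70


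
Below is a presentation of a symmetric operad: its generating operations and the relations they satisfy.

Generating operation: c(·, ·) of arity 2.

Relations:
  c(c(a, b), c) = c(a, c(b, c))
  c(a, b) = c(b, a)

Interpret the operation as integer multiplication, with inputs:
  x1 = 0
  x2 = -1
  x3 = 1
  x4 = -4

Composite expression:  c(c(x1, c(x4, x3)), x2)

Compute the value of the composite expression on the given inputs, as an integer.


0

c(x4, x3) = -4
c(x1, c(x4, x3)) = 0
c(c(x1, c(x4, x3)), x2) = 0


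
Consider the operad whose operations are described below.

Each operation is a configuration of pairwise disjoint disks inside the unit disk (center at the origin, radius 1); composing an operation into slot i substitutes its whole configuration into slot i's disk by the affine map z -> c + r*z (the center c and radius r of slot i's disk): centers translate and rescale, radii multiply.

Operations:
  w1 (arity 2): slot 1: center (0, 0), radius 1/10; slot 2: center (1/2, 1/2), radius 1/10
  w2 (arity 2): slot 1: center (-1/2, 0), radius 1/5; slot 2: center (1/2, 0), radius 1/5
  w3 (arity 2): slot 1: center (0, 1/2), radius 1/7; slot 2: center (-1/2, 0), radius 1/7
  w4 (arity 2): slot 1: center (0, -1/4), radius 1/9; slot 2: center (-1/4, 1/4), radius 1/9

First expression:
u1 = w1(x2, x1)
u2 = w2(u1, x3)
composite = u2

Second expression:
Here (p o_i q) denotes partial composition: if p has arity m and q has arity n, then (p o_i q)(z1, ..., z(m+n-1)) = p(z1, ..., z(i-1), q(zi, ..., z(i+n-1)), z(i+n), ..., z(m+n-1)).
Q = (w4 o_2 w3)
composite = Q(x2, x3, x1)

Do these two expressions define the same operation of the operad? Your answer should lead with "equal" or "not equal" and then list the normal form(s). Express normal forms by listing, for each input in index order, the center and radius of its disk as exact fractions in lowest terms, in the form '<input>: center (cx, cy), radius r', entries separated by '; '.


In normal form, the first expression is x1: center (-2/5, 1/10), radius 1/50; x2: center (-1/2, 0), radius 1/50; x3: center (1/2, 0), radius 1/5
In normal form, the second expression is x1: center (-11/36, 1/4), radius 1/63; x2: center (0, -1/4), radius 1/9; x3: center (-1/4, 11/36), radius 1/63
No match — not equal.

not equal; first: x1: center (-2/5, 1/10), radius 1/50; x2: center (-1/2, 0), radius 1/50; x3: center (1/2, 0), radius 1/5; second: x1: center (-11/36, 1/4), radius 1/63; x2: center (0, -1/4), radius 1/9; x3: center (-1/4, 11/36), radius 1/63


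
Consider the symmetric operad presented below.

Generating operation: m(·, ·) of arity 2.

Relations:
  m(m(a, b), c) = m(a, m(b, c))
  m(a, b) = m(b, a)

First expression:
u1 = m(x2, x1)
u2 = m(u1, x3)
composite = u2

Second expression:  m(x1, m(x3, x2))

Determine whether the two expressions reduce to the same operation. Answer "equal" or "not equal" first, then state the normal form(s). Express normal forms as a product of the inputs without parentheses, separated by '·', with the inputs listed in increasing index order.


The first expression reduces to x1 · x2 · x3
The second expression reduces to x1 · x2 · x3
Identical normal forms: equal.

equal; the common form is x1 · x2 · x3


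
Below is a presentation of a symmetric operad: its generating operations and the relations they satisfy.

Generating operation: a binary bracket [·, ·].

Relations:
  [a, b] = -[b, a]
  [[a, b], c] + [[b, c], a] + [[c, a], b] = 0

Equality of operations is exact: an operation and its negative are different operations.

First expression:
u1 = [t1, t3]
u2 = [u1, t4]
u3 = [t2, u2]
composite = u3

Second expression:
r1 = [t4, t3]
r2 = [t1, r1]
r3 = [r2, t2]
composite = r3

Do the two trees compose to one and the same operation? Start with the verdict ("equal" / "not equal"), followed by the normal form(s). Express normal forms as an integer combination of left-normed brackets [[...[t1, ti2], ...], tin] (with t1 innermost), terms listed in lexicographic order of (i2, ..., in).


not equal: they reduce to -[[[t1, t3], t4], t2] and -[[[t1, t3], t4], t2] + [[[t1, t4], t3], t2]


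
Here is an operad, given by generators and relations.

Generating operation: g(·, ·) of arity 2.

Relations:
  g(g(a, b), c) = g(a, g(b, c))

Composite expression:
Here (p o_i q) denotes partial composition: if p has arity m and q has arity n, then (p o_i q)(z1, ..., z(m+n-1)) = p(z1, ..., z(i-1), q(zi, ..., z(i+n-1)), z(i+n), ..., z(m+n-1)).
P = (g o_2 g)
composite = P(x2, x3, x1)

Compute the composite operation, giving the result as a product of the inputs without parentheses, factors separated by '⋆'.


Associativity of g dissolves the nesting; only the x-input order survives.
g(x3, x1) flattens to x3 ⋆ x1
g(x2, g(x3, x1)) flattens to x2 ⋆ x3 ⋆ x1

x2 ⋆ x3 ⋆ x1


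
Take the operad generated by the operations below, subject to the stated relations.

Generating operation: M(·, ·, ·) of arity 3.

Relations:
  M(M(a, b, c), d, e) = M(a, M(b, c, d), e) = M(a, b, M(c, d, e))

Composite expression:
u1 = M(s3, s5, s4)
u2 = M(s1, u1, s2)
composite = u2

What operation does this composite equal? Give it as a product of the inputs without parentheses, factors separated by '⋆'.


Under associativity of M, the answer is the s's in reading order.
M(s3, s5, s4) spells out as s3 ⋆ s5 ⋆ s4
M(s1, M(s3, s5, s4), s2) spells out as s1 ⋆ s3 ⋆ s5 ⋆ s4 ⋆ s2

s1 ⋆ s3 ⋆ s5 ⋆ s4 ⋆ s2


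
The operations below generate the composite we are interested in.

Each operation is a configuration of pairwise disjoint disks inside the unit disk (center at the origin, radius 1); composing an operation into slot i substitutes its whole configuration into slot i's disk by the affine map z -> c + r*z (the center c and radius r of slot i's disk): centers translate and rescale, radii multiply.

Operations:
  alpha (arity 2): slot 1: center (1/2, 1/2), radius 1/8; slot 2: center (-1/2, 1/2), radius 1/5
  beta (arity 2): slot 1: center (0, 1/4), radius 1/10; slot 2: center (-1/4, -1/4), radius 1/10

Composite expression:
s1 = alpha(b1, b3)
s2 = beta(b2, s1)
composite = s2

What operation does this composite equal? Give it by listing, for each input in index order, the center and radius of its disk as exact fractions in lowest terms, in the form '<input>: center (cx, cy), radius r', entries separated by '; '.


Follow each b-input down from beta: c' goes to c + r*c', radius to r*r'.
input b2: composing its 1 substitution step yields center (0, 1/4), radius 1/10
input b1: composing its 2 substitution steps yields center (-1/5, -1/5), radius 1/80
input b3: composing its 2 substitution steps yields center (-3/10, -1/5), radius 1/50

b1: center (-1/5, -1/5), radius 1/80; b2: center (0, 1/4), radius 1/10; b3: center (-3/10, -1/5), radius 1/50


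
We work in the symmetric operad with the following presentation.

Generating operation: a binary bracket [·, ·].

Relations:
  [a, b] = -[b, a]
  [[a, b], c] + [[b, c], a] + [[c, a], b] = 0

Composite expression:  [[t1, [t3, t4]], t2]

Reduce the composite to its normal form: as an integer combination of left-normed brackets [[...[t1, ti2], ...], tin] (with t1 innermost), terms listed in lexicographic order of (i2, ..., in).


A multilinear Lie element is pinned by t1-initial words (t1 innermost).
Composite bracket: [[t1, [t3, t4]], t2]
Applying ab - ba throughout gives 8 signed words (2^3 = 8).
Keep just the words that open with t1:
  from t1t3t4t2, sign +1: term +[[[t1, t3], t4], t2]
  from t1t4t3t2, sign -1: term -[[[t1, t4], t3], t2]

[[[t1, t3], t4], t2] - [[[t1, t4], t3], t2]


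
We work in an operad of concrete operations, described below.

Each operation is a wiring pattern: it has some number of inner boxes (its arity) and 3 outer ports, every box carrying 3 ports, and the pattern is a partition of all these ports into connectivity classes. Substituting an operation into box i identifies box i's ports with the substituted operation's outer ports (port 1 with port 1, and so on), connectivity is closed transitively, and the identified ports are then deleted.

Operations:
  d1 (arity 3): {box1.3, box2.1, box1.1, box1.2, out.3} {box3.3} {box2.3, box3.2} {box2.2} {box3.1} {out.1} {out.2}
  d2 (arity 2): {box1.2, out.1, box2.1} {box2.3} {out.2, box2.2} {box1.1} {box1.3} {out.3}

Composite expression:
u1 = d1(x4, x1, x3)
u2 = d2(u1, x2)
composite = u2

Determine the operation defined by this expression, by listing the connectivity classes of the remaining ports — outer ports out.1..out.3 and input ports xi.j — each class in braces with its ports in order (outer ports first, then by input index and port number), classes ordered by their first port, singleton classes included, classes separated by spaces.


{out.1, x2.1} {out.2, x2.2} {out.3} {x1.1, x4.1, x4.2, x4.3} {x1.2} {x1.3, x3.2} {x2.3} {x3.1} {x3.3}

Two ports join when wires chain via d2-identified ports.
the subtree at d1 composes to {out.1} {out.2} {out.3, x1.1, x4.1, x4.2, x4.3} {x1.2} {x1.3, x3.2} {x3.1} {x3.3} on (x4, x1, x3); out.j = own outer ports
the subtree at d2 composes to {out.1, x2.1} {out.2, x2.2} {out.3} {x1.1, x4.1, x4.2, x4.3} {x1.2} {x1.3, x3.2} {x2.3} {x3.1} {x3.3} on (x4, x1, x3, x2); out.j = own outer ports


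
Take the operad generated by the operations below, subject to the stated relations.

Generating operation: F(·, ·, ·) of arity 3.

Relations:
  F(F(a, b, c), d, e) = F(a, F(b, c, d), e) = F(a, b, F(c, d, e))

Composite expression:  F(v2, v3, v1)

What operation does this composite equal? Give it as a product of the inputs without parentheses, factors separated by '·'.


v2 · v3 · v1

All parenthesizations of F agree; list the v-inputs left to right.
F(v2, v3, v1) flattens to v2 · v3 · v1


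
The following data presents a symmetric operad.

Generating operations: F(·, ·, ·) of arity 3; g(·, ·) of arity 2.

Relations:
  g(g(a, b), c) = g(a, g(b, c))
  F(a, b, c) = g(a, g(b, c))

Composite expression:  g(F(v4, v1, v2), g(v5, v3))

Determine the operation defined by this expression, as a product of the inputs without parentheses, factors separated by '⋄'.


v4 ⋄ v1 ⋄ v2 ⋄ v5 ⋄ v3

Associativity of g dissolves the nesting; only the v-input order survives.
F(v4, v1, v2) linearizes to v4 ⋄ v1 ⋄ v2
g(v5, v3) linearizes to v5 ⋄ v3
g(F(v4, v1, v2), g(v5, v3)) linearizes to v4 ⋄ v1 ⋄ v2 ⋄ v5 ⋄ v3


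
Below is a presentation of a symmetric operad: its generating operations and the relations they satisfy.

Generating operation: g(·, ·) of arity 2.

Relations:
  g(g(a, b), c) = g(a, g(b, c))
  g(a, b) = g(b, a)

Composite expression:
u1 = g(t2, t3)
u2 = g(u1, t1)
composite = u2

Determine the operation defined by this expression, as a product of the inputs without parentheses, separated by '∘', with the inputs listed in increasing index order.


t1 ∘ t2 ∘ t3

Key point: g commutes, so take the t-inputs in any fixed order.
g(t2, t3) reduces to t2 ∘ t3
g(g(t2, t3), t1) reduces to t2 ∘ t3 ∘ t1
rearranged into index order: t1 ∘ t2 ∘ t3


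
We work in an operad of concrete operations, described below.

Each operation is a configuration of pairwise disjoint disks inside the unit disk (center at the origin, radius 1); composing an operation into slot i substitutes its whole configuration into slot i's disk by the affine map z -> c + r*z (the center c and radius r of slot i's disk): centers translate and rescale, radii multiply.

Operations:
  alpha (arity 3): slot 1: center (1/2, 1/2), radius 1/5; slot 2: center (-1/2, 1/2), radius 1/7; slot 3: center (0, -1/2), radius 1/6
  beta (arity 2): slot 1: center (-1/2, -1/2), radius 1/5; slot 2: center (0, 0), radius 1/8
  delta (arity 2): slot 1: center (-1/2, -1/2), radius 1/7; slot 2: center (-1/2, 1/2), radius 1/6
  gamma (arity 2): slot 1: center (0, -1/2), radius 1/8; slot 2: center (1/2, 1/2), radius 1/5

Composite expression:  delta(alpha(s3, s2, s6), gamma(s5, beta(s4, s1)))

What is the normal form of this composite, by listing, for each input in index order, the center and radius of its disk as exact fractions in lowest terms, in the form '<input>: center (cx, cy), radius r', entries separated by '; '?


s1: center (-5/12, 7/12), radius 1/240; s2: center (-4/7, -3/7), radius 1/49; s3: center (-3/7, -3/7), radius 1/35; s4: center (-13/30, 17/30), radius 1/150; s5: center (-1/2, 5/12), radius 1/48; s6: center (-1/2, -4/7), radius 1/42

Follow each s-input down from delta: c' goes to c + r*c', radius to r*r'.
tracing s3 down its 2-map path: center (-3/7, -3/7), radius 1/35
tracing s2 down its 2-map path: center (-4/7, -3/7), radius 1/49
tracing s6 down its 2-map path: center (-1/2, -4/7), radius 1/42
tracing s5 down its 2-map path: center (-1/2, 5/12), radius 1/48
tracing s4 down its 3-map path: center (-13/30, 17/30), radius 1/150
tracing s1 down its 3-map path: center (-5/12, 7/12), radius 1/240


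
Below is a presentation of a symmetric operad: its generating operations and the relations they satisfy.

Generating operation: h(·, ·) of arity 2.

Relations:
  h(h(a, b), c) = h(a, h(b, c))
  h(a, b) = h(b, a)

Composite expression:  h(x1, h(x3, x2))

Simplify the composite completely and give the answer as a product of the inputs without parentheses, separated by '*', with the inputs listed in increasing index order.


With h associative and commutative, the x-input set is all that matters.
h(x3, x2) spells out as x3 * x2
h(x1, h(x3, x2)) spells out as x1 * x3 * x2
the factors in increasing index order: x1 * x2 * x3

x1 * x2 * x3


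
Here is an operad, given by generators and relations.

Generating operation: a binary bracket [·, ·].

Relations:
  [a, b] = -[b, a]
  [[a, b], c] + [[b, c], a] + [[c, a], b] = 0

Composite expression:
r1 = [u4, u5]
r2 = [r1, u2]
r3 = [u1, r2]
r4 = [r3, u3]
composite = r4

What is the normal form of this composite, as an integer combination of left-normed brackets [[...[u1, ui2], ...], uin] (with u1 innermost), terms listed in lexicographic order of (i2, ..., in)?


In the tensor algebra, words opening u1 carry the u1-anchored form.
Composite bracket: [[u1, [[u4, u5], u2]], u3]
Each bracket splits as ab - ba, giving 16 signed words (2^4 = 16).
The u1-initial words carry the normal form:
  sign of u1u2u4u5u3 is -1, so it contributes -[[[[u1, u2], u4], u5], u3]
  sign of u1u2u5u4u3 is +1, so it contributes +[[[[u1, u2], u5], u4], u3]
  sign of u1u4u5u2u3 is +1, so it contributes +[[[[u1, u4], u5], u2], u3]
  sign of u1u5u4u2u3 is -1, so it contributes -[[[[u1, u5], u4], u2], u3]

-[[[[u1, u2], u4], u5], u3] + [[[[u1, u2], u5], u4], u3] + [[[[u1, u4], u5], u2], u3] - [[[[u1, u5], u4], u2], u3]


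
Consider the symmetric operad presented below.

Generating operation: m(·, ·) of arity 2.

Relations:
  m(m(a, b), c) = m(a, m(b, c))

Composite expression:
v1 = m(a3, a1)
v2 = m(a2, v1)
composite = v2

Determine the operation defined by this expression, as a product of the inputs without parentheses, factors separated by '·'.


a2 · a3 · a1

All parenthesizations of m agree; list the a-inputs left to right.
m(a3, a1) reduces to a3 · a1
m(a2, m(a3, a1)) reduces to a2 · a3 · a1


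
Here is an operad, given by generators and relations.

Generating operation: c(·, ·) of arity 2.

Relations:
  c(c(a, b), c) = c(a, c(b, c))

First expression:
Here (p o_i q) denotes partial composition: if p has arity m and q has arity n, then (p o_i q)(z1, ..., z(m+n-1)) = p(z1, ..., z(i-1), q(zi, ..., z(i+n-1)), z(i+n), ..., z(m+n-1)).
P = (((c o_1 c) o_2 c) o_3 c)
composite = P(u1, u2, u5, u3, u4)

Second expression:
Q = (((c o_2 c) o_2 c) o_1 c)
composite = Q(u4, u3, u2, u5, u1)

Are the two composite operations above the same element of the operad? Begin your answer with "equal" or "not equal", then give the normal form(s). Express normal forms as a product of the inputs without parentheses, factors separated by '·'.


not equal; the first gives u1 · u2 · u5 · u3 · u4 and the second u4 · u3 · u2 · u5 · u1

Normal form of the first expression: u1 · u2 · u5 · u3 · u4
Normal form of the second expression: u4 · u3 · u2 · u5 · u1
Distinct normal forms: not equal.


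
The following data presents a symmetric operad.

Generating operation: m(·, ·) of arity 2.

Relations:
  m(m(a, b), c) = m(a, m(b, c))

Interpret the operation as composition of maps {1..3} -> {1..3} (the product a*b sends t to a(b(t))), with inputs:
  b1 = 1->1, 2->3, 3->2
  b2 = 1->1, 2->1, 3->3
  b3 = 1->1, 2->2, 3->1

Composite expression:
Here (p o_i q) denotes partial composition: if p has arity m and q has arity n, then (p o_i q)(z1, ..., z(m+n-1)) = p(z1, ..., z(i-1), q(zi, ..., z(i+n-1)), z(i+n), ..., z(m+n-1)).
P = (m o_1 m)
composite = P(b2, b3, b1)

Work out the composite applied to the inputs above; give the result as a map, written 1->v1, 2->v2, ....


m(b2, b3) = 1->1, 2->1, 3->1
m(m(b2, b3), b1) = 1->1, 2->1, 3->1

1->1, 2->1, 3->1


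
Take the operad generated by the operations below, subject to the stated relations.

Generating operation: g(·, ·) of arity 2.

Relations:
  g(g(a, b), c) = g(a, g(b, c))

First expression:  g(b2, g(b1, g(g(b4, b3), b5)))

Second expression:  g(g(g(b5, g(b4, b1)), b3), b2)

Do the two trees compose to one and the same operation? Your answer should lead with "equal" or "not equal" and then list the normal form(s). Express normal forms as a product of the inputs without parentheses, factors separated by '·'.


not equal; the first gives b2 · b1 · b4 · b3 · b5 and the second b5 · b4 · b1 · b3 · b2

Reducing the first expression gives b2 · b1 · b4 · b3 · b5
Reducing the second expression gives b5 · b4 · b1 · b3 · b2
Distinct normal forms: not equal.


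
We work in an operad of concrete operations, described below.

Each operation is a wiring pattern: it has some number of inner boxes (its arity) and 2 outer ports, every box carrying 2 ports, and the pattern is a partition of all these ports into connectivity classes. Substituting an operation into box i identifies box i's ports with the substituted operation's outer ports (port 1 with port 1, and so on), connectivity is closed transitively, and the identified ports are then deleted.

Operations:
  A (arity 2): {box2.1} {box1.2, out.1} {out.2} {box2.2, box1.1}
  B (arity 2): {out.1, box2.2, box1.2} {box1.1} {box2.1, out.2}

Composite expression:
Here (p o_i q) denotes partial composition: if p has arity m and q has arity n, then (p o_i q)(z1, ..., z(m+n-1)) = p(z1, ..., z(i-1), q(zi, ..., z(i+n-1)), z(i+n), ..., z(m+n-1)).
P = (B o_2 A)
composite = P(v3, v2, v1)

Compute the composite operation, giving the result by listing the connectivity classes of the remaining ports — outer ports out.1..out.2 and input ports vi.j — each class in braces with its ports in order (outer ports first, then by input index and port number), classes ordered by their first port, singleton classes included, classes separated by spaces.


{out.1, v3.2} {out.2, v2.2} {v1.1} {v1.2, v2.1} {v3.1}

Treat the ports identified at B as solder joints: merge, then drop.
after A, the pattern on (v2, v1) reads {out.1, v2.2} {out.2} {v1.1} {v1.2, v2.1} (out.j = its outer ports)
after B, the pattern on (v3, v2, v1) reads {out.1, v3.2} {out.2, v2.2} {v1.1} {v1.2, v2.1} {v3.1} (out.j = its outer ports)


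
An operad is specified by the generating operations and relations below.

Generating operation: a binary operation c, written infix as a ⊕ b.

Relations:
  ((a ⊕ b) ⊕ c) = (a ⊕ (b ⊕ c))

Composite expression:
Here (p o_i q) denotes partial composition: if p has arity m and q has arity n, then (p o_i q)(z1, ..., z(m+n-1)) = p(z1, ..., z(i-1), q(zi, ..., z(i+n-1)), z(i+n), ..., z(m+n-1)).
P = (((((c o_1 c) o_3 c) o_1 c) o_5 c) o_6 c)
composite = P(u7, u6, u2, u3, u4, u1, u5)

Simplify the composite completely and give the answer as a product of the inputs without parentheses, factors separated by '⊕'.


u7 ⊕ u6 ⊕ u2 ⊕ u3 ⊕ u4 ⊕ u1 ⊕ u5

All parenthesizations of c agree; list the u-inputs left to right.
(u7 ⊕ u6) spells out as u7 ⊕ u6
((u7 ⊕ u6) ⊕ u2) spells out as u7 ⊕ u6 ⊕ u2
(u1 ⊕ u5) spells out as u1 ⊕ u5
(u4 ⊕ (u1 ⊕ u5)) spells out as u4 ⊕ u1 ⊕ u5
(u3 ⊕ (u4 ⊕ (u1 ⊕ u5))) spells out as u3 ⊕ u4 ⊕ u1 ⊕ u5
(((u7 ⊕ u6) ⊕ u2) ⊕ (u3 ⊕ (u4 ⊕ (u1 ⊕ u5)))) spells out as u7 ⊕ u6 ⊕ u2 ⊕ u3 ⊕ u4 ⊕ u1 ⊕ u5
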